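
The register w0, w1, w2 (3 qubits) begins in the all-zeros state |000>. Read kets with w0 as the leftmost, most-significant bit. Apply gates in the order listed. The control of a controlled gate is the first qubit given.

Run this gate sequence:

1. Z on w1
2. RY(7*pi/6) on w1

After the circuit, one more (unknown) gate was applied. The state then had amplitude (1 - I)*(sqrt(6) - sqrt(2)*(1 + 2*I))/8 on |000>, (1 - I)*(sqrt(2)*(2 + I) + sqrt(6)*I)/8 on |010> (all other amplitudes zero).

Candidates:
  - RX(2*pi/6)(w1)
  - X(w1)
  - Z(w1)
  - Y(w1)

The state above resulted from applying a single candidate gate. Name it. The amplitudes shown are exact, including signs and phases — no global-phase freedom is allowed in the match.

The unique candidate consistent with the amplitudes is RX(2*pi/6)(w1).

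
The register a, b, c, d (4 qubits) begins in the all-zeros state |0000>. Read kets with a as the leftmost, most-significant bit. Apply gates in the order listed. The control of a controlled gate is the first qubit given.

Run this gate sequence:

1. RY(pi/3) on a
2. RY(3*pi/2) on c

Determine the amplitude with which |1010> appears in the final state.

|1010> carries amplitude sqrt(2)/4 in the final state.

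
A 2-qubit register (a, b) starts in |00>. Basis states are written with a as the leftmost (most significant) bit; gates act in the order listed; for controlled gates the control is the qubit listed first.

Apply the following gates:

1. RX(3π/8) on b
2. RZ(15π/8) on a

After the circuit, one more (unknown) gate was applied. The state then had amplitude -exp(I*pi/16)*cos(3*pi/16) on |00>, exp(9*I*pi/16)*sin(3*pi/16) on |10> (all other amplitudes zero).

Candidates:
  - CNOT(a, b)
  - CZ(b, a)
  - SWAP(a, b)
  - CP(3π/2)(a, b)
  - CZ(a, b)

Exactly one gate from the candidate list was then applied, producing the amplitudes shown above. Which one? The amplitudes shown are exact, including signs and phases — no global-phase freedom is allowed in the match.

The applied gate was SWAP(a, b).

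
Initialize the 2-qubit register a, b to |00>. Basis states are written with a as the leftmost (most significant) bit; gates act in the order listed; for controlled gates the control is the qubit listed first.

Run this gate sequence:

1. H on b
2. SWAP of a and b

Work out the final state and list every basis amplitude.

After the circuit, the state carries amplitude sqrt(2)/2 on |00>, 0 on |01>, sqrt(2)/2 on |10>, 0 on |11>.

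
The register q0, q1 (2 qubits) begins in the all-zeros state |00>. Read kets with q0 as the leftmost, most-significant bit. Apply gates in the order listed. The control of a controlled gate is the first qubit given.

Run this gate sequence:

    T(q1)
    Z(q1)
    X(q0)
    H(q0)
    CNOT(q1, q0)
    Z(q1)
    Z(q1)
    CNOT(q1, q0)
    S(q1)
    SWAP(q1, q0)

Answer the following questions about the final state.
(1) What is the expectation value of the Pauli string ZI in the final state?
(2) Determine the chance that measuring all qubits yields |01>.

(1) The observable ZI averages to 1. Key observation: the block from step 5 through step 8 cancels to the identity and can be dropped.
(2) The probability of measuring |01> is 1/2.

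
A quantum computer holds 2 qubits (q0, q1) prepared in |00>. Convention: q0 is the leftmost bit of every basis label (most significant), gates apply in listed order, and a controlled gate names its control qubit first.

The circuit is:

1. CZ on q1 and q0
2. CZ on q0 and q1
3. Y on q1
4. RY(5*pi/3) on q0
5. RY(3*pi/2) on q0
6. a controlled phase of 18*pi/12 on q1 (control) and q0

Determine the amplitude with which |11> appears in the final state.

The amplitude on |11> is -sqrt(6)/4 - sqrt(2)/4.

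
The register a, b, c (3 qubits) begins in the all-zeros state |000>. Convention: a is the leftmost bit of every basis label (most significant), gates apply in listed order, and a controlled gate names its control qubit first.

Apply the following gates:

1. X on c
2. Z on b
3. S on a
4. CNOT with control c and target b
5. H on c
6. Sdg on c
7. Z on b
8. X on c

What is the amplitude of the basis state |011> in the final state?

The amplitude on |011> is -sqrt(2)/2.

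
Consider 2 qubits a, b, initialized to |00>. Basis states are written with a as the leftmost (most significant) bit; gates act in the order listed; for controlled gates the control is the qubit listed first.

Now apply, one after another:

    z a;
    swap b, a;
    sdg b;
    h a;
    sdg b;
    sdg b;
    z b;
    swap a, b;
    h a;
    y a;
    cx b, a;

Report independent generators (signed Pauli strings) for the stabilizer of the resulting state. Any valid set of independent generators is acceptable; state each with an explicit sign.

One valid set of independent stabilizer generators is -XI, -IX (any independent generating set of the same group is equally correct).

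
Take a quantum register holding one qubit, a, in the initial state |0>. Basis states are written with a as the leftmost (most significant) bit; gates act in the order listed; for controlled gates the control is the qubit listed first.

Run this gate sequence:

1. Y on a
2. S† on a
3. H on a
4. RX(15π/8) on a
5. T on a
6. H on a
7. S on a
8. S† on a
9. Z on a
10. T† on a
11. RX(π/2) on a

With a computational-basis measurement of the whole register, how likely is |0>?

A full measurement returns |0> with probability 1/4. Key observation: the block from step 7 through step 8 cancels to the identity and can be dropped.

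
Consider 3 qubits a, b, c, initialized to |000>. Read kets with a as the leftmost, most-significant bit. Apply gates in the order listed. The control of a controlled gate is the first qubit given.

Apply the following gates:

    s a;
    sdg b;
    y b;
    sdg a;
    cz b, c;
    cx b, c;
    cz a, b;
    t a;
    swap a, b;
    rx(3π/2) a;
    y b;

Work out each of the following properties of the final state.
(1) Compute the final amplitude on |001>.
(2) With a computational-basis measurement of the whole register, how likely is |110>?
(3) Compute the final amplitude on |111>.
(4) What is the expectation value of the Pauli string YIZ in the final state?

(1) The final state's coefficient on |001> equals 0.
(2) A full measurement returns |110> with probability 0.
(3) The amplitude on |111> is sqrt(2)/2.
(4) In the final state, YIZ has expectation 1.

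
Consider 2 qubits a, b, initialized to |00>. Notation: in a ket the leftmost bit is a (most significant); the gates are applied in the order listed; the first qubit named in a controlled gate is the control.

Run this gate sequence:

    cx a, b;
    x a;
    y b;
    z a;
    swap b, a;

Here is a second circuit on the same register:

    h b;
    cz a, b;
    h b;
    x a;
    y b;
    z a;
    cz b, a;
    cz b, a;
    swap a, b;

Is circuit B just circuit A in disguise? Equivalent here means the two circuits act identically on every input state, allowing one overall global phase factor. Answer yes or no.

Yes, they are equivalent — the unitaries differ by at most a global phase.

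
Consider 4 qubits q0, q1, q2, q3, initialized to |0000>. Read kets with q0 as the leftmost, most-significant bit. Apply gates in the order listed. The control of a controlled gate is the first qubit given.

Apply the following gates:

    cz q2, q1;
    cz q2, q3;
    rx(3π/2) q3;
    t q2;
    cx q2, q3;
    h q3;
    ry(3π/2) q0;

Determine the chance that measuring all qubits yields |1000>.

The probability of measuring |1000> is 1/4.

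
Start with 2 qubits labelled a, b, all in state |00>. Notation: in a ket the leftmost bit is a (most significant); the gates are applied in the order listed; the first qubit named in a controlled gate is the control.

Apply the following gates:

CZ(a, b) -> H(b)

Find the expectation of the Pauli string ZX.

The observable ZX averages to 1.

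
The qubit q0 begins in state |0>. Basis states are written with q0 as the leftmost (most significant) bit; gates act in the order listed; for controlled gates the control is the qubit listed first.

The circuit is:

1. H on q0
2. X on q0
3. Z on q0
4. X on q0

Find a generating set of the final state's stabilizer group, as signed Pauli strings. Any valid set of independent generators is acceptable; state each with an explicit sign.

One valid set of independent stabilizer generators is -X (any independent generating set of the same group is equally correct).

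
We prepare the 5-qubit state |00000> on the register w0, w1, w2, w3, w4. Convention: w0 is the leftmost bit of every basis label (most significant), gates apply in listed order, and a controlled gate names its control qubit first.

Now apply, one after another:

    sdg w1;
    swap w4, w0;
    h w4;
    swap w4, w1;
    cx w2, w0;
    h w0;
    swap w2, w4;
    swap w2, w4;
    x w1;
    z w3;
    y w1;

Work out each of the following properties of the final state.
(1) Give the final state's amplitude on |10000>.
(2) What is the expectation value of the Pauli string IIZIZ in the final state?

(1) |10000> carries amplitude -I/2 in the final state.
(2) The observable IIZIZ averages to 1.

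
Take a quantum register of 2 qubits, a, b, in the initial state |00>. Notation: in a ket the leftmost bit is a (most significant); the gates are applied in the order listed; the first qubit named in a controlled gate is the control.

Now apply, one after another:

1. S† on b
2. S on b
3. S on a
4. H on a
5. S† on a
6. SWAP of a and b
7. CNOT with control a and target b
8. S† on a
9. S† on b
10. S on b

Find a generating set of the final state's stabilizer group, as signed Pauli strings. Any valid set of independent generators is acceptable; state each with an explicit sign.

The final state is stabilized by the group generated by -IY, +ZI; other independent generating sets are equally valid.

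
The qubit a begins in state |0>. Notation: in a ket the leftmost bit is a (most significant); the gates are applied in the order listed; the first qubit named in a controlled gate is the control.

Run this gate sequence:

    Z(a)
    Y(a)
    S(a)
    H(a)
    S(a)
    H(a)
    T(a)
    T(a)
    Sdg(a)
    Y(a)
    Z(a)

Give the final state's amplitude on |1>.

The final state's coefficient on |1> equals 1/2 + I/2.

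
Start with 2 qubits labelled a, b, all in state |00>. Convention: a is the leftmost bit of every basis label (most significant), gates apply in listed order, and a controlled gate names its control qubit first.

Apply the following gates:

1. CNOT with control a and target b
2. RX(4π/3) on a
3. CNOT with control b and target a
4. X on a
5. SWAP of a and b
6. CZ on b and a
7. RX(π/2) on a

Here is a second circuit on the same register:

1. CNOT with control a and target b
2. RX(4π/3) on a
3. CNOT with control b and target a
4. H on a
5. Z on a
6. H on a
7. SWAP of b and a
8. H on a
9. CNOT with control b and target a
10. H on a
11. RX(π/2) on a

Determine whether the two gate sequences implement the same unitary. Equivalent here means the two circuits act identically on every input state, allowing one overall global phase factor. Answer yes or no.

Yes — the two circuits implement the same unitary up to a global phase.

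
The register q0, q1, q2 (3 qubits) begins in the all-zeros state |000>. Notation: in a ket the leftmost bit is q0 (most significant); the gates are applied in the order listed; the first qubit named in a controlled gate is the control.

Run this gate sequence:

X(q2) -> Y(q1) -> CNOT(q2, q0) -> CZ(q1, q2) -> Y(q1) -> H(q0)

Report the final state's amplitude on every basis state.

The final amplitudes are -sqrt(2)/2 on |001>, sqrt(2)/2 on |101>, and 0 on every other basis state.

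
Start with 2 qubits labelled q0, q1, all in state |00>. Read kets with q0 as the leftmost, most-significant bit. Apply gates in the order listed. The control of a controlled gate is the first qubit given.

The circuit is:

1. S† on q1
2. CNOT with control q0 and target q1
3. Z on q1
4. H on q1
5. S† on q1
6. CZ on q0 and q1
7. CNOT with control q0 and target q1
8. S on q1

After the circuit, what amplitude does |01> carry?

The final state's coefficient on |01> equals sqrt(2)/2.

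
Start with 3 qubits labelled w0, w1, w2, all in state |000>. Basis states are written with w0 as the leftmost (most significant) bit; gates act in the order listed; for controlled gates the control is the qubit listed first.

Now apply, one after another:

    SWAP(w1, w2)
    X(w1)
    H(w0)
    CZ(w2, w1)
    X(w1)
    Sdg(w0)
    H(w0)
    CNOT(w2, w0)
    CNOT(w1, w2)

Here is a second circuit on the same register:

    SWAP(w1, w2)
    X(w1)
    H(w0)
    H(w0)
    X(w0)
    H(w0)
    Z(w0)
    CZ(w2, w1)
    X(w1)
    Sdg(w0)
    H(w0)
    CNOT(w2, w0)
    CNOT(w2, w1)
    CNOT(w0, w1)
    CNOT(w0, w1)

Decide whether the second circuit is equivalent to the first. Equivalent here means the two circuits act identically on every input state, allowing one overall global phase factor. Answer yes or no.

No: there is an input state on which the two circuits produce genuinely different outputs (not merely differing by a phase).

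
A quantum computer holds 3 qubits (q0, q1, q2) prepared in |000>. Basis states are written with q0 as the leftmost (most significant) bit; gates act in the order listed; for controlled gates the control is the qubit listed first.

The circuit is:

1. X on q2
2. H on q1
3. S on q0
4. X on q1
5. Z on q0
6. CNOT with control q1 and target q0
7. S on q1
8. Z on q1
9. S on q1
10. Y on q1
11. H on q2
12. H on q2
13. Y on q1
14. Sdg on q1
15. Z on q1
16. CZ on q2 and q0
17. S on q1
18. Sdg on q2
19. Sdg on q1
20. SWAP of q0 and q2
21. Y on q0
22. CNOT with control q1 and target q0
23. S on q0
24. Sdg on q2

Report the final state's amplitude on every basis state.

After the circuit, the state carries amplitude -sqrt(2)/2 on |000>, sqrt(2)*I/2 on |111>, and 0 on every other basis state. Key observation: steps 8-15 multiply out to the identity, so the circuit reduces to the remaining gates.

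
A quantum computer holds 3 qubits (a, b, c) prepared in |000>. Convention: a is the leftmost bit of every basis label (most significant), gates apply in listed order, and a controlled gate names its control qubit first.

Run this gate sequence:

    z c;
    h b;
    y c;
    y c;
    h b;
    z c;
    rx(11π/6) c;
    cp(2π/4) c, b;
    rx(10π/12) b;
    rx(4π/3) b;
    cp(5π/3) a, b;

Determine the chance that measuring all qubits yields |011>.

The probability of measuring |011> is 7/16 - sqrt(3)/4. Key observation: the block from step 1 through step 6 cancels to the identity and can be dropped.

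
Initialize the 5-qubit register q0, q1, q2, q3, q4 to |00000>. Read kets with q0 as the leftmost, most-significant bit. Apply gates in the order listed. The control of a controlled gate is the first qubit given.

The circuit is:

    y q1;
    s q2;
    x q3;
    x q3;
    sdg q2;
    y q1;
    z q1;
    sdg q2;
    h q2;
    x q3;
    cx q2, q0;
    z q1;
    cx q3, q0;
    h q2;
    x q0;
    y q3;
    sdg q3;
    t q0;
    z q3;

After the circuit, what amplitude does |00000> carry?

The final state's coefficient on |00000> equals -I/2.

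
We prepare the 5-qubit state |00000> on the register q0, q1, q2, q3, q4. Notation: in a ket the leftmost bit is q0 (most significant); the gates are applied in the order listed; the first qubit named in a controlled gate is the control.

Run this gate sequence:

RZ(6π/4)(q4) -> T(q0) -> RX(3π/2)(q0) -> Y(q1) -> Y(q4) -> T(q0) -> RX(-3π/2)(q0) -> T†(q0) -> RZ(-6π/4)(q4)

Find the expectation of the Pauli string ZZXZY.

The expectation value of ZZXZY is 0.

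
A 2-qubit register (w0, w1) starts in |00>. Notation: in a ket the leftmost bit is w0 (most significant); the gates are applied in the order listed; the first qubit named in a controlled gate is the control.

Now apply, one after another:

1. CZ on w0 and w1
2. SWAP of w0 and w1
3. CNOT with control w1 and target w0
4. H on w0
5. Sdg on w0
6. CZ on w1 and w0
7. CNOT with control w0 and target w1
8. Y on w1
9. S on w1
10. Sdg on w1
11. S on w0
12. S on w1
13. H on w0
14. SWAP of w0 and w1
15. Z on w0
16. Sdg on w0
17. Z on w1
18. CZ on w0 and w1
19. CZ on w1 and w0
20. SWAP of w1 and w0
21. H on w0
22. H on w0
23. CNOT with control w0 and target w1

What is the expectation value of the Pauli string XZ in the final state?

In the final state, XZ has expectation -1. Key observation: the block from step 9 through step 10 cancels to the identity and can be dropped.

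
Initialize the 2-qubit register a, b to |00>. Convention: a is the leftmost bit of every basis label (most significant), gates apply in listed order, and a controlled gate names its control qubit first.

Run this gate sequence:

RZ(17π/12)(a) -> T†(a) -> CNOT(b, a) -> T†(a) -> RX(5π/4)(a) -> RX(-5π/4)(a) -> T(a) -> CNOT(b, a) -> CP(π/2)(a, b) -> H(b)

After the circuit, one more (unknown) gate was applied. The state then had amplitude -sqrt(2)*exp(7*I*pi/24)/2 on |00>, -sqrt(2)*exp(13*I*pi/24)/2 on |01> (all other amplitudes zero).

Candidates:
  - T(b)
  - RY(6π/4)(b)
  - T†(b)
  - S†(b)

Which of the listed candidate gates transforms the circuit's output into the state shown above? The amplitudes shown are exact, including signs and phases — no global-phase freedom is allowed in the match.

It was T(b) that produced the state shown. Key observation: gates 3-8 undo each other exactly, leaving only the rest of the circuit to track.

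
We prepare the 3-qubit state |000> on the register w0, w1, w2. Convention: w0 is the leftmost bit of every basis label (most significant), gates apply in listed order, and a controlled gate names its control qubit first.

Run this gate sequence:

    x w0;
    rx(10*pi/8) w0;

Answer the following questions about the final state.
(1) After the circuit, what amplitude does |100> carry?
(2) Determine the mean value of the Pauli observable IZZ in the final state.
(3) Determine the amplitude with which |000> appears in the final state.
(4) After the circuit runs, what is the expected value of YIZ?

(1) The final state's coefficient on |100> equals -sqrt(2 - sqrt(2))/2.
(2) The expectation value of IZZ is 1.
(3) The amplitude on |000> is -I*sqrt(sqrt(2) + 2)/2.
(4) The observable YIZ averages to -sqrt(2)/2.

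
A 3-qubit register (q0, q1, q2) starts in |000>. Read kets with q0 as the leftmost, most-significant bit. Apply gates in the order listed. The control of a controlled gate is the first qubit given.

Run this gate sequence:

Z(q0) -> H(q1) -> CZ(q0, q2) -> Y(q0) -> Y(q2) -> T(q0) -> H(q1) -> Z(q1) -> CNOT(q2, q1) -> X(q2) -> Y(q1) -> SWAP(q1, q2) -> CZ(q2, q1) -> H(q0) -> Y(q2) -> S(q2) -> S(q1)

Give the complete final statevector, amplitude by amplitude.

The resulting statevector has amplitude -sqrt(2)*exp(3*I*pi/4)/2 on |001>, sqrt(2)*exp(3*I*pi/4)/2 on |101>, and 0 on every other basis state.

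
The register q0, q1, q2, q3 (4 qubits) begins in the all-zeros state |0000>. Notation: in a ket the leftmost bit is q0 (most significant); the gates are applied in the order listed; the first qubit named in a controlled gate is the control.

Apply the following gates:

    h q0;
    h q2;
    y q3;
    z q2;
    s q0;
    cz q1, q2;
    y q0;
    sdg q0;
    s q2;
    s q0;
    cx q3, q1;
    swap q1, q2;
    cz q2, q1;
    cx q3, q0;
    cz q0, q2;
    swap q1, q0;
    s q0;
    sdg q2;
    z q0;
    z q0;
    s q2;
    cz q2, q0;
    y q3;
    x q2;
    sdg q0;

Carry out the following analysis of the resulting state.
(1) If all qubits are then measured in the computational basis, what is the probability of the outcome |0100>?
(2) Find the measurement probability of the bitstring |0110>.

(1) Outcome |0100> occurs with probability 1/4. Key observation: the block from step 18 through step 21 cancels to the identity and can be dropped.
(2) The probability of measuring |0110> is 0.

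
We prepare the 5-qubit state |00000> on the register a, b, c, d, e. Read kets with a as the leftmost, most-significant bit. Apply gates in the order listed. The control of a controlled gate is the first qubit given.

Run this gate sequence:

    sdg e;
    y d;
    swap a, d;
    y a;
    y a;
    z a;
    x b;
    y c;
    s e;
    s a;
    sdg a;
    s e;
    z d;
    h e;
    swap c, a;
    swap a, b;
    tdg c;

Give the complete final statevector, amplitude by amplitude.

The resulting statevector has amplitude -sqrt(2)*exp(3*I*pi/4)/2 on |11100>, -sqrt(2)*exp(3*I*pi/4)/2 on |11101>, and 0 on every other basis state.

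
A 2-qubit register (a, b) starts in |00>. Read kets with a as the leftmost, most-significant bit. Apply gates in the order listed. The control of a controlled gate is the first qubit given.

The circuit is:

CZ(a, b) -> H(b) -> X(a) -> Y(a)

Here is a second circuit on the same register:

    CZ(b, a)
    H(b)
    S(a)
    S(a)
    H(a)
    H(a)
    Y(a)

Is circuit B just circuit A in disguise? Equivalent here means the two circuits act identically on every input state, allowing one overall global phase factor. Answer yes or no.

No: there is an input state on which the two circuits produce genuinely different outputs (not merely differing by a phase).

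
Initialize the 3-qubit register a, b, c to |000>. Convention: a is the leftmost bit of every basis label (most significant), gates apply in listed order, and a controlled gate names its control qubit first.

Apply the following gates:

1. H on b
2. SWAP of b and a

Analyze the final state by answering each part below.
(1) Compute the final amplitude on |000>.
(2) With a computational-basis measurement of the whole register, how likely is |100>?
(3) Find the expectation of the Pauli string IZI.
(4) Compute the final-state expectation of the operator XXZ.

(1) |000> carries amplitude sqrt(2)/2 in the final state.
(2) Outcome |100> occurs with probability 1/2.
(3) The observable IZI averages to 1.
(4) In the final state, XXZ has expectation 0.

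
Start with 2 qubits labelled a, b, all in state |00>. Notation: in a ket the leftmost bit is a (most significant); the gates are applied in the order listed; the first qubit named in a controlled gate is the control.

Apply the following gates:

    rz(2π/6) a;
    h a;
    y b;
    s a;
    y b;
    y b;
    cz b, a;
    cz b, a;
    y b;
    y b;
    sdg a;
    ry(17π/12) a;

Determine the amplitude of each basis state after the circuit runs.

The final amplitudes are 0 on |00>, (-sqrt(6*sqrt(2) + 12)/8 - sqrt(2*sqrt(2) + 4)/8 - sqrt(12 - 6*sqrt(2))/8 + sqrt(4 - 2*sqrt(2))/8)*exp(I*pi/3) on |01>, 0 on |10>, (-sqrt(6*sqrt(2) + 12)/8 + sqrt(4 - 2*sqrt(2))/8 + sqrt(12 - 6*sqrt(2))/8 + sqrt(2*sqrt(2) + 4)/8)*exp(I*pi/3) on |11>. Key observation: gates 4-11 undo each other exactly, leaving only the rest of the circuit to track.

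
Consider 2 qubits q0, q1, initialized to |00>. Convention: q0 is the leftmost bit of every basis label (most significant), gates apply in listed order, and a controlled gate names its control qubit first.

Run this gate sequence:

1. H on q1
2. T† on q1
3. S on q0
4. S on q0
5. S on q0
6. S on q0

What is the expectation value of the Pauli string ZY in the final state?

In the final state, ZY has expectation -sqrt(2)/2.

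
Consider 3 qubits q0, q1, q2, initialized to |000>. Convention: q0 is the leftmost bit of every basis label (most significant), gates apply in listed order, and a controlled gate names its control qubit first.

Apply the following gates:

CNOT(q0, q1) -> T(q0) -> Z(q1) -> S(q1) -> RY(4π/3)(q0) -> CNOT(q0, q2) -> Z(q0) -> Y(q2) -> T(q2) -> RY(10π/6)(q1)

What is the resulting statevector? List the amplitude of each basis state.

The resulting statevector has amplitude 0 on |000>, sqrt(3)*exp(3*I*pi/4)/4 on |001>, 0 on |010>, -exp(3*I*pi/4)/4 on |011>, -3*I/4 on |100>, 0 on |101>, sqrt(3)*I/4 on |110>, 0 on |111>.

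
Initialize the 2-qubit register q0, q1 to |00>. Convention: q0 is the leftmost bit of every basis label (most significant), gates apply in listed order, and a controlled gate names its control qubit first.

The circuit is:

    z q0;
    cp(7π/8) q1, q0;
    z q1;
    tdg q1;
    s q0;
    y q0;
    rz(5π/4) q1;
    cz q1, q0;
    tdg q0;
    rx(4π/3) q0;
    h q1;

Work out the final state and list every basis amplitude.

After the circuit, the state carries amplitude -sqrt(6)*exp(I*pi/8)/4 on |00>, -sqrt(6)*exp(I*pi/8)/4 on |01>, sqrt(2)*exp(5*I*pi/8)/4 on |10>, sqrt(2)*exp(5*I*pi/8)/4 on |11>.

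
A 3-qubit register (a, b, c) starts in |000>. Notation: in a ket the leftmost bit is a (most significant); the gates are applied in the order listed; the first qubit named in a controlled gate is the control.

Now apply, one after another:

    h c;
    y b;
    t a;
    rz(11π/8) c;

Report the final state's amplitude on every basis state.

After the circuit, the state carries amplitude -sqrt(2)*exp(13*I*pi/16)/2 on |010>, -sqrt(2)*exp(3*I*pi/16)/2 on |011>, and 0 on every other basis state.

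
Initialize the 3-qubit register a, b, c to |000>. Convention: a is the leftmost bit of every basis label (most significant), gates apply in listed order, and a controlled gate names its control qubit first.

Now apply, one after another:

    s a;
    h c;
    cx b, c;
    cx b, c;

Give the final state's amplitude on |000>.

The amplitude on |000> is sqrt(2)/2. Key observation: gates 3-4 undo each other exactly, leaving only the rest of the circuit to track.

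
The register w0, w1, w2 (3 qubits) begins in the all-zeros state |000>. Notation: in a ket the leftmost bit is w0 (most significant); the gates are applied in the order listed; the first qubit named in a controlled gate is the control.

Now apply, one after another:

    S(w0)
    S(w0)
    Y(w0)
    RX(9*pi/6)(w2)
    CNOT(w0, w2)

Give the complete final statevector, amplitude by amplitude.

After the circuit, the state carries amplitude sqrt(2)/2 on |100>, -sqrt(2)*I/2 on |101>, and 0 on every other basis state.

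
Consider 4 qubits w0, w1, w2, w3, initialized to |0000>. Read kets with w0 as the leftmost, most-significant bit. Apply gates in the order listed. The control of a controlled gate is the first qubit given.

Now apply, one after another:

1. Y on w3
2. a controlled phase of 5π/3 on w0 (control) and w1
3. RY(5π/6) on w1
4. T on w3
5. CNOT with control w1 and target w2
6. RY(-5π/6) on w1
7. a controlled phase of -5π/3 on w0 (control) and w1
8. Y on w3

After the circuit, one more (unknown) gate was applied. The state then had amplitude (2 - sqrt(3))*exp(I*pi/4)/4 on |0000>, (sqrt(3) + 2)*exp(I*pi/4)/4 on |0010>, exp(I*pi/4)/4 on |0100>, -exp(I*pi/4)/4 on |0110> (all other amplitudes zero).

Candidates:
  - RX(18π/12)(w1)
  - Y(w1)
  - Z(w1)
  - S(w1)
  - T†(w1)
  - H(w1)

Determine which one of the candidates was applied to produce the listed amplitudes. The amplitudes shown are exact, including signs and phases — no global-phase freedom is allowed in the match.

The unique candidate consistent with the amplitudes is Z(w1).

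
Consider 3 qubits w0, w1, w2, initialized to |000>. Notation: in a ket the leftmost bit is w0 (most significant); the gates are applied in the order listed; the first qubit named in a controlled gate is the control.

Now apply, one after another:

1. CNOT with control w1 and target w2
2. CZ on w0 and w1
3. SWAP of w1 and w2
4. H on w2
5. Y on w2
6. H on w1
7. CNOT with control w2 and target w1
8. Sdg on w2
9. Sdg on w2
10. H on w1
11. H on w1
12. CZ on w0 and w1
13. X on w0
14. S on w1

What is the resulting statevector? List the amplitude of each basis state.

The final amplitudes are 0 on |000>, 0 on |001>, 0 on |010>, 0 on |011>, -I/2 on |100>, -I/2 on |101>, 1/2 on |110>, 1/2 on |111>.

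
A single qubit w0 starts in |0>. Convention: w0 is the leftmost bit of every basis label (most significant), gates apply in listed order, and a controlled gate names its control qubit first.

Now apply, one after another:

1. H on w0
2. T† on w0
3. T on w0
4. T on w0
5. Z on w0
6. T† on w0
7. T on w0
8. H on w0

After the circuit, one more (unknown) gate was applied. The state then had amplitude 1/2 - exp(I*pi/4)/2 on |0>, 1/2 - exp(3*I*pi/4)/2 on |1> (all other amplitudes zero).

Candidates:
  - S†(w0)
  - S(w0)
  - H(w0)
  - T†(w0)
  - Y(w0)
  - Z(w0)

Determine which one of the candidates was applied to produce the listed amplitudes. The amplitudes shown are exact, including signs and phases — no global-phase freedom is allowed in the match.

It was T†(w0) that produced the state shown.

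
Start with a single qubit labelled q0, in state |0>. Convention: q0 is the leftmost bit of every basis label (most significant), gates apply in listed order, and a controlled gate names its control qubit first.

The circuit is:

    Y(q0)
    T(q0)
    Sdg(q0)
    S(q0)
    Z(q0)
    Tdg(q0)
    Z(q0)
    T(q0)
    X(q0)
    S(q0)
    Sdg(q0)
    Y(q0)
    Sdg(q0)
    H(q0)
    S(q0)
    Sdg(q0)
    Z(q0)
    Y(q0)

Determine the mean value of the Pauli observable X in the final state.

The observable X averages to -1. Key observation: gates 15-16 undo each other exactly, leaving only the rest of the circuit to track.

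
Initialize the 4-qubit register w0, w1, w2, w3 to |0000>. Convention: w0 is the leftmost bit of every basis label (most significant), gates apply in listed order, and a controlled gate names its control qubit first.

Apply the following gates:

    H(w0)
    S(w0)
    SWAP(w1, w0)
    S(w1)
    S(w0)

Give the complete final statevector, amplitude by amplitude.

The final amplitudes are sqrt(2)/2 on |0000>, -sqrt(2)/2 on |0100>, and 0 on every other basis state.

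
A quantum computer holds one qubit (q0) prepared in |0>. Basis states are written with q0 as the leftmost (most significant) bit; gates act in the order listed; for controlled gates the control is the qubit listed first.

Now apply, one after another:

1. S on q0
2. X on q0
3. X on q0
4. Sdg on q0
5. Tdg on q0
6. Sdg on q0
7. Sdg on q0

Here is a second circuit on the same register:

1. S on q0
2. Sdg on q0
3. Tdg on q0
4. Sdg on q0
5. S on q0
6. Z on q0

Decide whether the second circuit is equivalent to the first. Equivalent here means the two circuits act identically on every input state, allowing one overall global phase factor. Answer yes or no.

Yes — the two circuits implement the same unitary up to a global phase.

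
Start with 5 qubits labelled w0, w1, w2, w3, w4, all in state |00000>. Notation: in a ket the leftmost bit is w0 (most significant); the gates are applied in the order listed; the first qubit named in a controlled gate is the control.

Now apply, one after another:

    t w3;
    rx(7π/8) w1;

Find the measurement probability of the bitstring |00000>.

Outcome |00000> occurs with probability cos(7*pi/16)**2.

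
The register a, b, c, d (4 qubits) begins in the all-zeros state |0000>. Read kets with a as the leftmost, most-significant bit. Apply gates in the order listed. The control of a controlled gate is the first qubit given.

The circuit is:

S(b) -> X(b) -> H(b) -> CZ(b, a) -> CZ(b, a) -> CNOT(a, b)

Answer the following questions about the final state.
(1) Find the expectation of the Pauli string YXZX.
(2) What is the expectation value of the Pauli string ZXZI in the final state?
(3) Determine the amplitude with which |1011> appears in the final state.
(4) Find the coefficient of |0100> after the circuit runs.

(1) The expectation value of YXZX is 0. Key observation: steps 4-5 multiply out to the identity, so the circuit reduces to the remaining gates.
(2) The expectation value of ZXZI is -1.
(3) |1011> carries amplitude 0 in the final state.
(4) The final state's coefficient on |0100> equals -sqrt(2)/2.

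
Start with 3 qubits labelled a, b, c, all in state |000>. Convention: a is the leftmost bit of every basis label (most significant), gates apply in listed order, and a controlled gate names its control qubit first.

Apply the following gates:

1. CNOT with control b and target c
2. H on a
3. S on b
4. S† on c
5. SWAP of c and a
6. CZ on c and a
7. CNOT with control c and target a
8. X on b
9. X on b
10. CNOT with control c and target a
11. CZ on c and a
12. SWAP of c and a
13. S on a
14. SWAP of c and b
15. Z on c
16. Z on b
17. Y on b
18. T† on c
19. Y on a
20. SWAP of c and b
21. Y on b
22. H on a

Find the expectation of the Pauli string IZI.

The expectation value of IZI is -1.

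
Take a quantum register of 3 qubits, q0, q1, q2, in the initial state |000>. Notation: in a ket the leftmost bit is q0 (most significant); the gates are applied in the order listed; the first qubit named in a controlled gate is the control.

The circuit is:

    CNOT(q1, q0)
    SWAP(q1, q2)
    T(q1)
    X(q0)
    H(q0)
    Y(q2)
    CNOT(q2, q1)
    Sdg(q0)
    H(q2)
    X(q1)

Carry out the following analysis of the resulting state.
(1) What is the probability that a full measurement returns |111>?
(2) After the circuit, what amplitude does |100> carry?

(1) The probability of measuring |111> is 0.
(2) |100> carries amplitude -1/2 in the final state.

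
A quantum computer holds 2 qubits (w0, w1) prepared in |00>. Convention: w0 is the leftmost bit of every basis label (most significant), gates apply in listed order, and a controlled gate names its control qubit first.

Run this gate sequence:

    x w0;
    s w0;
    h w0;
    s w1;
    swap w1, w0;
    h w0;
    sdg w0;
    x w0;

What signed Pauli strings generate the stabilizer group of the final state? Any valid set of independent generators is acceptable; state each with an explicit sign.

One valid set of independent stabilizer generators is +YI, -IX (any independent generating set of the same group is equally correct).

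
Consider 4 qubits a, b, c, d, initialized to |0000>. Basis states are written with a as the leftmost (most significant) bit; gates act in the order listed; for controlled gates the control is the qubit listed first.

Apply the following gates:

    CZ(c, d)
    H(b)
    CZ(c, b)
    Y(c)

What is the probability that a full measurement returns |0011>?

Outcome |0011> occurs with probability 0.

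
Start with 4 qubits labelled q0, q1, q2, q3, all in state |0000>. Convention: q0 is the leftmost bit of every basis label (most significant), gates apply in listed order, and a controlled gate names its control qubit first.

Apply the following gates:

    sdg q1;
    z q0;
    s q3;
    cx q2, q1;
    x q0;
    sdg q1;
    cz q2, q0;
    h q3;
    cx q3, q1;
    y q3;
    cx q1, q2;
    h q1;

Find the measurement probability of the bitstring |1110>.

A full measurement returns |1110> with probability 1/4.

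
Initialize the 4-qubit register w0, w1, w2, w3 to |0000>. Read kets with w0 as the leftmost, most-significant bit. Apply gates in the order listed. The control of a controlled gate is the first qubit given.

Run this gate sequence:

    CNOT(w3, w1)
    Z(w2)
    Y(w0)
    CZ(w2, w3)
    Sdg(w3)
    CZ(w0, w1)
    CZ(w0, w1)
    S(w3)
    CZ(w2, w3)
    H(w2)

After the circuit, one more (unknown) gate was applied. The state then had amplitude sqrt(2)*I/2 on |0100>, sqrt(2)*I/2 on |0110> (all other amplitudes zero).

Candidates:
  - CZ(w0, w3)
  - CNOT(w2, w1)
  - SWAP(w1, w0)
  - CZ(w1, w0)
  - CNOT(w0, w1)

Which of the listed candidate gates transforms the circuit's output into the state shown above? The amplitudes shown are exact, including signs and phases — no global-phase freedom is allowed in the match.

The applied gate was SWAP(w1, w0). Key observation: steps 4-9 multiply out to the identity, so the circuit reduces to the remaining gates.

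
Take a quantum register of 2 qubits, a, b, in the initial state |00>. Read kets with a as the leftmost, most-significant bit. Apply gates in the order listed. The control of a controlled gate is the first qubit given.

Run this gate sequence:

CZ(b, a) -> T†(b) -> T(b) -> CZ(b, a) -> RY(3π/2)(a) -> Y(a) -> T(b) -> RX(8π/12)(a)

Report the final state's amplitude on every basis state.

The resulting statevector has amplitude -sqrt(6)/4 - sqrt(2)*I/4 on |00>, 0 on |01>, -sqrt(6)/4 - sqrt(2)*I/4 on |10>, 0 on |11>. Key observation: steps 1-4 multiply out to the identity, so the circuit reduces to the remaining gates.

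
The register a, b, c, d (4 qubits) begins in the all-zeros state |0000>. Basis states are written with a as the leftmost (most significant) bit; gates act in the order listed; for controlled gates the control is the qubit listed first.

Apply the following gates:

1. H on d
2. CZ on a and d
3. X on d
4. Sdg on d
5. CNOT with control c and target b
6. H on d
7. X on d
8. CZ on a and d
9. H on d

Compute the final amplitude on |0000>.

|0000> carries amplitude sqrt(2)/2 in the final state.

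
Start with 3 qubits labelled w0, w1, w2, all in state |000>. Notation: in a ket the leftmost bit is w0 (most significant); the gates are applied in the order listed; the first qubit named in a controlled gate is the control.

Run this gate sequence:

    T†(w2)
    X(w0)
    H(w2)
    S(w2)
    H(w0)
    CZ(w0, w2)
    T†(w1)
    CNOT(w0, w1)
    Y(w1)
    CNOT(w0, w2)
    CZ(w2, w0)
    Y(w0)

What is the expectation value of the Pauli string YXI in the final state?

In the final state, YXI has expectation 0.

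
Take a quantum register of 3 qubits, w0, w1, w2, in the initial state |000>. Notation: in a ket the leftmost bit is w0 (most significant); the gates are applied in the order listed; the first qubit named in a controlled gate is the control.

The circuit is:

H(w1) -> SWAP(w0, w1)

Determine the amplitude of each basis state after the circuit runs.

The final amplitudes are sqrt(2)/2 on |000>, sqrt(2)/2 on |100>, and 0 on every other basis state.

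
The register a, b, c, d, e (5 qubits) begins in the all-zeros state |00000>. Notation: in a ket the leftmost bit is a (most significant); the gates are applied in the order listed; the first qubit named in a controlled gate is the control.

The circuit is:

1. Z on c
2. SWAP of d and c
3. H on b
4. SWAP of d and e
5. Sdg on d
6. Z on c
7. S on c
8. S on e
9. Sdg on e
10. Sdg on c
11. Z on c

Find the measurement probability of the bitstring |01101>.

The probability of measuring |01101> is 0. Key observation: steps 6-11 multiply out to the identity, so the circuit reduces to the remaining gates.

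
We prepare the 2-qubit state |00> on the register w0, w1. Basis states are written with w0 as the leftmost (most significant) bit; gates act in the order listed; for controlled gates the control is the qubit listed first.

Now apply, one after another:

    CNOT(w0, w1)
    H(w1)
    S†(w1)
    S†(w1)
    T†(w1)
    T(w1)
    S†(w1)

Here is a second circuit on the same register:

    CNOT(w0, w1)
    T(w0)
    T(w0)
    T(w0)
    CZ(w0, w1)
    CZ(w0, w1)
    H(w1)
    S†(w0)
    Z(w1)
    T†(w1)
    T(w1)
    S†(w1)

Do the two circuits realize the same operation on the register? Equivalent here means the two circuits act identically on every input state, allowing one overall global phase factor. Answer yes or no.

No — the two circuits implement different unitaries, even allowing a global phase.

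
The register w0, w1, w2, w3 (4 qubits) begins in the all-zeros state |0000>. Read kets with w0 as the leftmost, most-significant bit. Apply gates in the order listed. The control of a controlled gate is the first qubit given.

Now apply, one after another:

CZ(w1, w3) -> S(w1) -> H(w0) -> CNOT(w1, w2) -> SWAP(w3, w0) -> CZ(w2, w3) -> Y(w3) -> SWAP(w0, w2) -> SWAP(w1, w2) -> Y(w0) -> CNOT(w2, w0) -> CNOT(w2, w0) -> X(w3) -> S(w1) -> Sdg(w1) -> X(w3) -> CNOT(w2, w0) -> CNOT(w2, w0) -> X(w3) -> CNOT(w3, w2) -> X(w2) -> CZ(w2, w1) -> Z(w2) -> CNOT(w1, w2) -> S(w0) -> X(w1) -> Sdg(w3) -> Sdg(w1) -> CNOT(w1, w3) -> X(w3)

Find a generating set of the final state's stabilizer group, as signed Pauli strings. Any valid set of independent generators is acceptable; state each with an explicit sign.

One valid set of independent stabilizer generators is -IIXY, -ZIII, -IZII, -IIZZ (any independent generating set of the same group is equally correct). Key observation: steps 11-18 multiply out to the identity, so the circuit reduces to the remaining gates.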